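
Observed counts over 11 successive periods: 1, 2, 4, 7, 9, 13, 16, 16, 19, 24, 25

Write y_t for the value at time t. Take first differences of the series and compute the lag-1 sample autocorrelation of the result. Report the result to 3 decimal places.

First differences Δy: 1, 2, 3, 2, 4, 3, 0, 3, 5, 1
Mean of differences = 2.4000
Numerator Σ(Δy_t−Δȳ)(Δy_{t+1}−Δȳ) = -4.5600
Denominator Σ(Δy_t−Δȳ)² = 20.4000
r_1(Δy) = -4.5600 / 20.4000 = -0.224

-0.224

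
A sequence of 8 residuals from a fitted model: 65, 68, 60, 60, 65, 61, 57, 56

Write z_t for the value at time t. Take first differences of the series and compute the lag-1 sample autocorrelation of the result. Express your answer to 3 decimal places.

First differences Δz: 3, -8, 0, 5, -4, -4, -1
Mean of differences = -1.2857
Numerator Σ(Δz_t−Δz̄)(Δz_{t+1}−Δz̄) = -39.7959
Denominator Σ(Δz_t−Δz̄)² = 119.4286
r_1(Δz) = -39.7959 / 119.4286 = -0.333

-0.333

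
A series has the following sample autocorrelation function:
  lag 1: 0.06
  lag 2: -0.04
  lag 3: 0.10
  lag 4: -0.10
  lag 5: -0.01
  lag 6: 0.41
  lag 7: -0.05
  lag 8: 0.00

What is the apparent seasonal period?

The largest autocorrelation is r_6 = 0.41; the remaining lags stay at or below 0.10.
The dominant spike at lag 6 indicates a seasonal period of 6.

6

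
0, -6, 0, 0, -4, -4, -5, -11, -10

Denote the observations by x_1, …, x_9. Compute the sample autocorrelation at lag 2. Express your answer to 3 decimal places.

0.123

Mean x̄ = (0 − 6 + 0 + 0 − 4 − 4 − 5 − 11 − 10)/9 = -4.4444
Σ(x_t−x̄)(x_{t+2}−x̄) = (19.7531) + (-6.9136) + (1.9753) + (1.9753) + (-0.2469) + (-2.9136) + (3.0864) = 16.7160
Denominator Σ(x_t−x̄)² = 136.2222
r_2 = 16.7160 / 136.2222 = 0.123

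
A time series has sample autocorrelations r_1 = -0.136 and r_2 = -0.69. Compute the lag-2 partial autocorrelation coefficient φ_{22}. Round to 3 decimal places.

-0.722

φ_{22} = (r_2 − r_1²) / (1 − r_1²)
r_1² = (-0.136)² = 0.018496
Numerator = -0.69 − 0.0185 = -0.7085; denominator = 1 − 0.0185 = 0.9815
φ_{22} = -0.7085 / 0.9815 = -0.722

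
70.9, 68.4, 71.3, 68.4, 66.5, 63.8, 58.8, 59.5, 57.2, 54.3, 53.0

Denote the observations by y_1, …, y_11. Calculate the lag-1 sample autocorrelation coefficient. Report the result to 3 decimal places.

Mean ȳ = (70.9 + 68.4 + 71.3 + 68.4 + 66.5 + 63.8 + 58.8 + 59.5 + 57.2 + 54.3 + 53.0)/11 = 62.9182
Numerator Σ_{t=1}^{10}(y_t−ȳ)(y_{t+1}−ȳ) = 323.1915
Denominator Σ(y_t−ȳ)² = 441.6564
r_1 = 323.1915 / 441.6564 = 0.732

0.732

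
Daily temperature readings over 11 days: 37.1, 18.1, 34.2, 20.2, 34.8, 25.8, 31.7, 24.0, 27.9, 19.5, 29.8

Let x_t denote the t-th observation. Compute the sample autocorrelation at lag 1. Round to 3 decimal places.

-0.719

Mean x̄ = (37.1 + 18.1 + 34.2 + 20.2 + 34.8 + 25.8 + 31.7 + 24.0 + 27.9 + 19.5 + 29.8)/11 = 27.5545
Numerator Σ_{t=1}^{10}(x_t−x̄)(x_{t+1}−x̄) = -312.0566
Denominator Σ(x_t−x̄)² = 434.1873
r_1 = -312.0566 / 434.1873 = -0.719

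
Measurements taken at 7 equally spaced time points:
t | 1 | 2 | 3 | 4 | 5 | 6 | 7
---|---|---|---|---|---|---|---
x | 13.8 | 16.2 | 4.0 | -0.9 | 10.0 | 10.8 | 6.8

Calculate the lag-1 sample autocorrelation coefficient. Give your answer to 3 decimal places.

0.166

Mean x̄ = (13.8 + 16.2 + 4.0 − 0.9 + 10.0 + 10.8 + 6.8)/7 = 8.6714
Σ(x_t−x̄)(x_{t+1}−x̄) = (38.6108) + (-35.1692) + (44.7122) + (-12.7163) + (2.8280) + (-3.9835) = 34.2820
Denominator Σ(x_t−x̄)² = 206.2143
r_1 = 34.2820 / 206.2143 = 0.166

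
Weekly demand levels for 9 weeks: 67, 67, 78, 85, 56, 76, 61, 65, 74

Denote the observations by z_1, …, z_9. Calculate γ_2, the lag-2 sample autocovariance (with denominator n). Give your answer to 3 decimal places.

-3.373

Mean z̄ = (67 + 67 + 78 + 85 + 56 + 76 + 61 + 65 + 74)/9 = 69.8889
Σ_{t=1}^{7}(z_t−z̄)(z_{t+2}−z̄) = -30.3580
γ_2 = -30.3580 / 9 = -3.373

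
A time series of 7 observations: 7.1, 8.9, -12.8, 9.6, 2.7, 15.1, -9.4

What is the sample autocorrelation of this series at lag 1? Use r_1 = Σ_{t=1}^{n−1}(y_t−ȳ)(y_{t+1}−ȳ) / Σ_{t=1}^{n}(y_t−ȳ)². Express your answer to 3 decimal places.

Mean ȳ = (7.1 + 8.9 − 12.8 + 9.6 + 2.7 + 15.1 − 9.4)/7 = 3.0286
Deviations from mean: 4.0714, 5.8714, -15.8286, 6.5714, -0.3286, 12.0714, -12.4286
Σ(y_t−ȳ)(y_{t+1}−ȳ) = (23.9051) + (-92.9363) + (-104.0163) + (-2.1592) + (-3.9663) + (-150.0306) = -329.2037
Denominator Σ(y_t−ȳ)² = 645.0743
r_1 = -329.2037 / 645.0743 = -0.510

-0.510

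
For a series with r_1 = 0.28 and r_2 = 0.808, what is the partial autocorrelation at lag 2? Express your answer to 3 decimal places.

φ_{22} = (r_2 − r_1²) / (1 − r_1²)
r_1² = (0.28)² = 0.0784
Numerator = 0.808 − 0.0784 = 0.7296; denominator = 1 − 0.0784 = 0.9216
φ_{22} = 0.7296 / 0.9216 = 0.792

0.792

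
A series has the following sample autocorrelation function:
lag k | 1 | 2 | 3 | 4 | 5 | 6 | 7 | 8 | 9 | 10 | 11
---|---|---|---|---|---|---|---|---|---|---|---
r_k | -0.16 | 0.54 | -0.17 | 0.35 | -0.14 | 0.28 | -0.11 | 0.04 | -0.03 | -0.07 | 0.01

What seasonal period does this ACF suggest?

2

The largest autocorrelation is r_2 = 0.54, with weaker echoes at lags 4 (0.35) and 6 (0.28); the remaining lags stay at or below 0.04.
The dominant spike at lag 2 indicates a seasonal period of 2.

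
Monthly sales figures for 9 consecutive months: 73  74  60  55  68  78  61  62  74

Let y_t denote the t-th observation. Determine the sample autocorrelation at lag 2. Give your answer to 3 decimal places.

Mean ȳ = (73 + 74 + 60 + 55 + 68 + 78 + 61 + 62 + 74)/9 = 67.2222
Σ(y_t−ȳ)(y_{t+2}−ȳ) = (-41.7284) + (-82.8395) + (-5.6173) + (-131.7284) + (-4.8395) + (-56.2840) + (-42.1728) = -365.2099
Denominator Σ(y_t−ȳ)² = 509.5556
r_2 = -365.2099 / 509.5556 = -0.717

-0.717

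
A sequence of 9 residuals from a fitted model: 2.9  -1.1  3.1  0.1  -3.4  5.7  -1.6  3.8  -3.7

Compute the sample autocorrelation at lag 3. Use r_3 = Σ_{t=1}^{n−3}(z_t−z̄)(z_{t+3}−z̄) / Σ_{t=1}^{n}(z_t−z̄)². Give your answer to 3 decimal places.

-0.169

Mean z̄ = (2.9 − 1.1 + 3.1 + 0.1 − 3.4 + 5.7 − 1.6 + 3.8 − 3.7)/9 = 0.6444
Σ(z_t−z̄)(z_{t+3}−z̄) = (-1.2280) + (7.0553) + (12.4142) + (1.2220) + (-12.7625) + (-21.9636) = -15.2626
Denominator Σ(z_t−z̄)² = 90.2422
r_3 = -15.2626 / 90.2422 = -0.169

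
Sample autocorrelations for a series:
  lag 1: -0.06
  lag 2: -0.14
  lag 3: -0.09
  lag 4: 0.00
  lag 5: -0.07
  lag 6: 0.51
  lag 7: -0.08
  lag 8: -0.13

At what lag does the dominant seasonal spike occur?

6

The largest autocorrelation is r_6 = 0.51; the remaining lags stay at or below 0.00.
The dominant spike at lag 6 indicates a seasonal period of 6.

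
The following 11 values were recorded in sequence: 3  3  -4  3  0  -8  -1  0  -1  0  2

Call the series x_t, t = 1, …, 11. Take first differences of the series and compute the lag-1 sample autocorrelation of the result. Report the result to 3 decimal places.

-0.420

First differences Δx: 0, -7, 7, -3, -8, 7, 1, -1, 1, 2
Mean of differences = -0.1000
Numerator Σ(Δx_t−Δx̄)(Δx_{t+1}−Δx̄) = -95.3100
Denominator Σ(Δx_t−Δx̄)² = 226.9000
r_1(Δx) = -95.3100 / 226.9000 = -0.420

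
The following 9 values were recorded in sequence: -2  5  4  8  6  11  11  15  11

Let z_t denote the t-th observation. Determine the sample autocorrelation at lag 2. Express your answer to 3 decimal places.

Mean z̄ = (-2 + 5 + 4 + 8 + 6 + 11 + 11 + 15 + 11)/9 = 7.6667
Σ(z_t−z̄)(z_{t+2}−z̄) = (35.4444) + (-0.8889) + (6.1111) + (1.1111) + (-5.5556) + (24.4444) + (11.1111) = 71.7778
Denominator Σ(z_t−z̄)² = 204.0000
r_2 = 71.7778 / 204.0000 = 0.352

0.352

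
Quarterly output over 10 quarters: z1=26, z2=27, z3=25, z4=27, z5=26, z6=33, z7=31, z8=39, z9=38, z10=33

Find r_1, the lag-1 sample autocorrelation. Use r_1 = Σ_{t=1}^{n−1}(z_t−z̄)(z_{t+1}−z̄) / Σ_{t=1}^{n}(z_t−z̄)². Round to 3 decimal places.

0.621

Mean z̄ = (26 + 27 + 25 + 27 + 26 + 33 + 31 + 39 + 38 + 33)/10 = 30.5000
Numerator Σ_{t=1}^{9}(z_t−z̄)(z_{t+1}−z̄) = 146.7500
Denominator Σ(z_t−z̄)² = 236.5000
r_1 = 146.7500 / 236.5000 = 0.621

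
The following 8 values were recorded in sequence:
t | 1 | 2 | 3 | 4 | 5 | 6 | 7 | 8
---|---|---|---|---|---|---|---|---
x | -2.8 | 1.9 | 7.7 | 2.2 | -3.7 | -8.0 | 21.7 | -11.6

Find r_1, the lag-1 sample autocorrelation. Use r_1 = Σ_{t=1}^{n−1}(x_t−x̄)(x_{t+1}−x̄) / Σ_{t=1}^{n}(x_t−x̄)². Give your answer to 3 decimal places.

Mean x̄ = (-2.8 + 1.9 + 7.7 + 2.2 − 3.7 − 8.0 + 21.7 − 11.6)/8 = 0.9250
Σ(x_t−x̄)(x_{t+1}−x̄) = (-3.6319) + (6.6056) + (8.6381) + (-5.8969) + (41.2781) + (-185.4169) + (-260.2069) = -398.6306
Denominator Σ(x_t−x̄)² = 751.8750
r_1 = -398.6306 / 751.8750 = -0.530

-0.530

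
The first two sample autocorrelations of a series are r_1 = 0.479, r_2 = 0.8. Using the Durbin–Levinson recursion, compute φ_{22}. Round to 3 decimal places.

0.740

φ_{22} = (r_2 − r_1²) / (1 − r_1²)
r_1² = (0.479)² = 0.229441
Numerator = 0.8 − 0.2294 = 0.5706; denominator = 1 − 0.2294 = 0.7706
φ_{22} = 0.5706 / 0.7706 = 0.740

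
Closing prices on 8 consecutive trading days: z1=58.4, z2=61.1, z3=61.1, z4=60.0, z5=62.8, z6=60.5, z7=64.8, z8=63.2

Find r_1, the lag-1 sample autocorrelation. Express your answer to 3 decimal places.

0.038

Mean z̄ = (58.4 + 61.1 + 61.1 + 60.0 + 62.8 + 60.5 + 64.8 + 63.2)/8 = 61.4875
Deviations from mean: -3.0875, -0.3875, -0.3875, -1.4875, 1.3125, -0.9875, 3.3125, 1.7125
Numerator Σ_{t=1}^{7}(z_t−z̄)(z_{t+1}−z̄) = 1.0761
Denominator Σ(z_t−z̄)² = 28.6488
r_1 = 1.0761 / 28.6488 = 0.038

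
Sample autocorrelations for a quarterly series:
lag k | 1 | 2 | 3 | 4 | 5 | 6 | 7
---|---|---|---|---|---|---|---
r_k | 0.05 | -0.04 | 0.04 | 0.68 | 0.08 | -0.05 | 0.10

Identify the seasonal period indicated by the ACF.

The largest autocorrelation is r_4 = 0.68; the remaining lags stay at or below 0.10.
The dominant spike at lag 4 indicates a seasonal period of 4.

4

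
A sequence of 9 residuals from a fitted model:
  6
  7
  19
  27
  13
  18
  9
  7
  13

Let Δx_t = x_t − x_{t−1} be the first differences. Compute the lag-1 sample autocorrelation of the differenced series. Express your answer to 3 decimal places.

First differences Δx: 1, 12, 8, -14, 5, -9, -2, 6
Mean of differences = 0.8750
Numerator Σ(Δx_t−Δx̄)(Δx_{t+1}−Δx̄) = -113.7656
Denominator Σ(Δx_t−Δx̄)² = 544.8750
r_1(Δx) = -113.7656 / 544.8750 = -0.209

-0.209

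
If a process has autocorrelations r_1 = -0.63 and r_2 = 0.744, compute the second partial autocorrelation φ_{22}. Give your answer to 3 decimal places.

0.576

φ_{22} = (r_2 − r_1²) / (1 − r_1²)
r_1² = (-0.63)² = 0.3969
Numerator = 0.744 − 0.3969 = 0.3471; denominator = 1 − 0.3969 = 0.6031
φ_{22} = 0.3471 / 0.6031 = 0.576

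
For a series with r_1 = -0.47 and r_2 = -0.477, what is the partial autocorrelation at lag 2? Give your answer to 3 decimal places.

-0.896

φ_{22} = (r_2 − r_1²) / (1 − r_1²)
r_1² = (-0.47)² = 0.2209
Numerator = -0.477 − 0.2209 = -0.6979; denominator = 1 − 0.2209 = 0.7791
φ_{22} = -0.6979 / 0.7791 = -0.896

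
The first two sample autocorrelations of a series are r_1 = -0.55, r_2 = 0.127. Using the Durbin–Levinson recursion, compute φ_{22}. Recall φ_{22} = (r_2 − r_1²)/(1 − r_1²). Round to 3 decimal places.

φ_{22} = (r_2 − r_1²) / (1 − r_1²)
r_1² = (-0.55)² = 0.3025
Numerator = 0.127 − 0.3025 = -0.1755; denominator = 1 − 0.3025 = 0.6975
φ_{22} = -0.1755 / 0.6975 = -0.252

-0.252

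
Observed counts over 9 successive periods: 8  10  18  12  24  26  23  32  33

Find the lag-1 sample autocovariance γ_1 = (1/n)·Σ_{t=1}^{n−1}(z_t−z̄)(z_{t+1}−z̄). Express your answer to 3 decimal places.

Mean z̄ = (8 + 10 + 18 + 12 + 24 + 26 + 23 + 32 + 33)/9 = 20.6667
Σ_{t=1}^{8}(z_t−z̄)(z_{t+1}−z̄) = 354.2222
γ_1 = 354.2222 / 9 = 39.358

39.358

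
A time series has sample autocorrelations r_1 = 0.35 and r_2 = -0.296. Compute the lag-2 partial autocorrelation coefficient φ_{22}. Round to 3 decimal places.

-0.477

φ_{22} = (r_2 − r_1²) / (1 − r_1²)
r_1² = (0.35)² = 0.1225
Numerator = -0.296 − 0.1225 = -0.4185; denominator = 1 − 0.1225 = 0.8775
φ_{22} = -0.4185 / 0.8775 = -0.477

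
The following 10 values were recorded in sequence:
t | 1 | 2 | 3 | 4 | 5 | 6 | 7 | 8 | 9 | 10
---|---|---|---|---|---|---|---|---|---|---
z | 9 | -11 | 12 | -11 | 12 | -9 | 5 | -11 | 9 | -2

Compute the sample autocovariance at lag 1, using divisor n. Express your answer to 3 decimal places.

-81.889

Mean z̄ = (9 − 11 + 12 − 11 + 12 − 9 + 5 − 11 + 9 − 2)/10 = 0.3000
Σ_{t=1}^{9}(z_t−z̄)(z_{t+1}−z̄) = -818.8900
γ_1 = -818.8900 / 10 = -81.889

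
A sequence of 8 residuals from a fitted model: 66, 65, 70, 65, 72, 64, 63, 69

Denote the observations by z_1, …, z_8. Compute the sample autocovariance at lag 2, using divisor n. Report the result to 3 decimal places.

-0.422

Mean z̄ = (66 + 65 + 70 + 65 + 72 + 64 + 63 + 69)/8 = 66.7500
Σ_{t=1}^{6}(z_t−z̄)(z_{t+2}−z̄) = -3.3750
γ_2 = -3.3750 / 8 = -0.422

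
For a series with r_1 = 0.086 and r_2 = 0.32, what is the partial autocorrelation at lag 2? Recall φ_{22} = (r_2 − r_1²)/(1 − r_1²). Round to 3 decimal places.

0.315

φ_{22} = (r_2 − r_1²) / (1 − r_1²)
r_1² = (0.086)² = 0.007396
Numerator = 0.32 − 0.0074 = 0.3126; denominator = 1 − 0.0074 = 0.9926
φ_{22} = 0.3126 / 0.9926 = 0.315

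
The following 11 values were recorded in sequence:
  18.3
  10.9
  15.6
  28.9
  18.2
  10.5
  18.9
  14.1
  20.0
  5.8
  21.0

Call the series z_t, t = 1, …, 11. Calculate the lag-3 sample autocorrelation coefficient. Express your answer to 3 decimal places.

Mean z̄ = (18.3 + 10.9 + 15.6 + 28.9 + 18.2 + 10.5 + 18.9 + 14.1 + 20.0 + 5.8 + 21.0)/11 = 16.5636
Numerator Σ_{t=1}^{8}(z_t−z̄)(z_{t+3}−z̄) = -14.1276
Denominator Σ(z_t−z̄)² = 386.5255
r_3 = -14.1276 / 386.5255 = -0.037

-0.037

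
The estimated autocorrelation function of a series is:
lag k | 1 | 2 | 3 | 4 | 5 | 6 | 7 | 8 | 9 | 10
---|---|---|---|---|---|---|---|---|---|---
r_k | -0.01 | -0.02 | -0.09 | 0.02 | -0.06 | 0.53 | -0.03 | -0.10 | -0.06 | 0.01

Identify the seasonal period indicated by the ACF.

6

The largest autocorrelation is r_6 = 0.53; the remaining lags stay at or below 0.02.
The dominant spike at lag 6 indicates a seasonal period of 6.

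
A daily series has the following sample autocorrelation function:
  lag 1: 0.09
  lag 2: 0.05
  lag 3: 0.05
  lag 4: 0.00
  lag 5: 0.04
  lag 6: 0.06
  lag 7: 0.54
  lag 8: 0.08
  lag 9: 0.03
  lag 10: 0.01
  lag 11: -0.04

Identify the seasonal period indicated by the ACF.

The largest autocorrelation is r_7 = 0.54; the remaining lags stay at or below 0.09.
The dominant spike at lag 7 indicates a seasonal period of 7.

7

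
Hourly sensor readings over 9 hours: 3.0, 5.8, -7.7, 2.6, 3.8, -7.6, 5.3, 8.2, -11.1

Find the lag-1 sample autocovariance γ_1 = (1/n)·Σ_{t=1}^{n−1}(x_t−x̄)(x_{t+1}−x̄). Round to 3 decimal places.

Mean x̄ = (3.0 + 5.8 − 7.7 + 2.6 + 3.8 − 7.6 + 5.3 + 8.2 − 11.1)/9 = 0.2556
Σ_{t=1}^{8}(x_t−x̄)(x_{t+1}−x̄) = -156.8431
γ_1 = -156.8431 / 9 = -17.427

-17.427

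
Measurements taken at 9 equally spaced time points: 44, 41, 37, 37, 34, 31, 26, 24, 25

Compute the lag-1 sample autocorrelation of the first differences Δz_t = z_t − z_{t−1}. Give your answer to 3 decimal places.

-0.072

First differences Δz: -3, -4, 0, -3, -3, -5, -2, 1
Mean of differences = -2.3750
Numerator Σ(Δz_t−Δz̄)(Δz_{t+1}−Δz̄) = -2.0156
Denominator Σ(Δz_t−Δz̄)² = 27.8750
r_1(Δz) = -2.0156 / 27.8750 = -0.072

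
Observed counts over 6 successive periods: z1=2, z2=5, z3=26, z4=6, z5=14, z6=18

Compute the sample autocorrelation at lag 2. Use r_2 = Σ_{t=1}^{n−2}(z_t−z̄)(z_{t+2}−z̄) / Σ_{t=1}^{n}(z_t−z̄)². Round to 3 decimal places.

Mean z̄ = (2 + 5 + 26 + 6 + 14 + 18)/6 = 11.8333
Numerator Σ_{t=1}^{4}(z_t−z̄)(z_{t+2}−z̄) = -104.7222
Denominator Σ(z_t−z̄)² = 420.8333
r_2 = -104.7222 / 420.8333 = -0.249

-0.249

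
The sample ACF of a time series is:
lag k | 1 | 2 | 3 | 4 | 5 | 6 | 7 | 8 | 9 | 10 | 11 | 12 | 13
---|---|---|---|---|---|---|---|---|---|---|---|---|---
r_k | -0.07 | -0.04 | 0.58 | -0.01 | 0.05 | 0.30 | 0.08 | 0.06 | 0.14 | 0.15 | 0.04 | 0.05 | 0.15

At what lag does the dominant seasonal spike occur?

The largest autocorrelation is r_3 = 0.58, with a weaker echo at lag 6 (0.30); the remaining lags stay at or below 0.15.
The dominant spike at lag 3 indicates a seasonal period of 3.

3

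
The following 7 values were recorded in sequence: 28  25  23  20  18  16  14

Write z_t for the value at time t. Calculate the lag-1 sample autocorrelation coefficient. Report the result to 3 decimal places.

Mean z̄ = (28 + 25 + 23 + 20 + 18 + 16 + 14)/7 = 20.5714
Deviations from mean: 7.4286, 4.4286, 2.4286, -0.5714, -2.5714, -4.5714, -6.5714
Σ(z_t−z̄)(z_{t+1}−z̄) = (32.8980) + (10.7551) + (-1.3878) + (1.4694) + (11.7551) + (30.0408) = 85.5306
Denominator Σ(z_t−z̄)² = 151.7143
r_1 = 85.5306 / 151.7143 = 0.564

0.564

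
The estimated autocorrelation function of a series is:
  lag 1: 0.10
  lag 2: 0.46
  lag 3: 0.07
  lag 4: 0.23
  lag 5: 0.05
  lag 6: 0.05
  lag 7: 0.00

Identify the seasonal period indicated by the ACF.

2

The largest autocorrelation is r_2 = 0.46, with a weaker echo at lag 4 (0.23); the remaining lags stay at or below 0.10.
The dominant spike at lag 2 indicates a seasonal period of 2.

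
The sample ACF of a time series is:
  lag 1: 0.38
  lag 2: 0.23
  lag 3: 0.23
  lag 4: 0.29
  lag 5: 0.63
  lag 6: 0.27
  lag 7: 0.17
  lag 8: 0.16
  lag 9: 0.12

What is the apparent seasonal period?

The largest autocorrelation is r_5 = 0.63; the remaining lags stay at or below 0.38. The elevated value at lag 1 (0.38), dropping to 0.23 at lag 2, reflects decaying short-term dependence rather than seasonality.
The dominant spike at lag 5 indicates a seasonal period of 5.

5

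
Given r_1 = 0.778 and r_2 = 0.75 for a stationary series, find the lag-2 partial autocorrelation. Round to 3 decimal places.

0.367

φ_{22} = (r_2 − r_1²) / (1 − r_1²)
r_1² = (0.778)² = 0.605284
Numerator = 0.75 − 0.6053 = 0.1447; denominator = 1 − 0.6053 = 0.3947
φ_{22} = 0.1447 / 0.3947 = 0.367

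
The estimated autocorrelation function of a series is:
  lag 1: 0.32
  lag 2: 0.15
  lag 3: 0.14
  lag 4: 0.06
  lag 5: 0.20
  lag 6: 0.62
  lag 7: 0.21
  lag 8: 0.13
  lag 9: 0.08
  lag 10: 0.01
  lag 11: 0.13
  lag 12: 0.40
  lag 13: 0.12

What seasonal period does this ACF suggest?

The largest autocorrelation is r_6 = 0.62, with a weaker echo at lag 12 (0.40); the remaining lags stay at or below 0.32. The elevated value at lag 1 (0.32), dropping to 0.15 at lag 2, reflects decaying short-term dependence rather than seasonality.
The dominant spike at lag 6 indicates a seasonal period of 6.

6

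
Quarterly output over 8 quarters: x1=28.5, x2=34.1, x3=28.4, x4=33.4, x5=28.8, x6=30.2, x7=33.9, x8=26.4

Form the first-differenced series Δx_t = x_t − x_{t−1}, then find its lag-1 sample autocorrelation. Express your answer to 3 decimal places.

First differences Δx: 5.6, -5.7, 5.0, -4.6, 1.4, 3.7, -7.5
Mean of differences = -0.3000
Numerator Σ(Δx_t−Δx̄)(Δx_{t+1}−Δx̄) = -112.5800
Denominator Σ(Δx_t−Δx̄)² = 181.2800
r_1(Δx) = -112.5800 / 181.2800 = -0.621

-0.621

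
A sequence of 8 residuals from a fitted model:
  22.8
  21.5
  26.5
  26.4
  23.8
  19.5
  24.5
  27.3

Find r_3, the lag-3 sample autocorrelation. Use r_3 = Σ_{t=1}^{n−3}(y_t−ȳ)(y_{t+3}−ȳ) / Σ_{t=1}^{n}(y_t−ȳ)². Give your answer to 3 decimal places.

-0.258

Mean ȳ = (22.8 + 21.5 + 26.5 + 26.4 + 23.8 + 19.5 + 24.5 + 27.3)/8 = 24.0375
Deviations from mean: -1.2375, -2.5375, 2.4625, 2.3625, -0.2375, -4.5375, 0.4625, 3.2625
Σ(y_t−ȳ)(y_{t+3}−ȳ) = (-2.9236) + (0.6027) + (-11.1736) + (1.0927) + (-0.7748) = -13.1767
Denominator Σ(y_t−ȳ)² = 51.1188
r_3 = -13.1767 / 51.1188 = -0.258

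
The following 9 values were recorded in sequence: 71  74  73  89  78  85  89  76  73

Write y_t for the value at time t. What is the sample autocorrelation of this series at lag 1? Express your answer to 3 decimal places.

Mean ȳ = (71 + 74 + 73 + 89 + 78 + 85 + 89 + 76 + 73)/9 = 78.6667
Numerator Σ_{t=1}^{8}(y_t−ȳ)(y_{t+1}−ȳ) = 45.5556
Denominator Σ(y_t−ȳ)² = 406.0000
r_1 = 45.5556 / 406.0000 = 0.112

0.112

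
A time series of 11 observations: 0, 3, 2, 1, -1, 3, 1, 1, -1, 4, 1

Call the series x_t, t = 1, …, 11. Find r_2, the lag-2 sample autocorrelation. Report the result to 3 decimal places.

-0.110

Mean x̄ = (0 + 3 + 2 + 1 − 1 + 3 + 1 + 1 − 1 + 4 + 1)/11 = 1.2727
Numerator Σ_{t=1}^{9}(x_t−x̄)(x_{t+2}−x̄) = -2.8760
Denominator Σ(x_t−x̄)² = 26.1818
r_2 = -2.8760 / 26.1818 = -0.110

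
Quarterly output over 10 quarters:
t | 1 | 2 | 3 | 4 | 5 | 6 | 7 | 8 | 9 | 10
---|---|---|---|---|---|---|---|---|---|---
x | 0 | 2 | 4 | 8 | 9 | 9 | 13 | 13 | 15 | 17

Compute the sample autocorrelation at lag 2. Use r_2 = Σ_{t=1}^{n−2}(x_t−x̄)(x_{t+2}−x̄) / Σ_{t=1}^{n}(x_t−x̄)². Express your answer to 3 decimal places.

0.375

Mean x̄ = (0 + 2 + 4 + 8 + 9 + 9 + 13 + 13 + 15 + 17)/10 = 9.0000
Numerator Σ_{t=1}^{8}(x_t−x̄)(x_{t+2}−x̄) = 108.0000
Denominator Σ(x_t−x̄)² = 288.0000
r_2 = 108.0000 / 288.0000 = 0.375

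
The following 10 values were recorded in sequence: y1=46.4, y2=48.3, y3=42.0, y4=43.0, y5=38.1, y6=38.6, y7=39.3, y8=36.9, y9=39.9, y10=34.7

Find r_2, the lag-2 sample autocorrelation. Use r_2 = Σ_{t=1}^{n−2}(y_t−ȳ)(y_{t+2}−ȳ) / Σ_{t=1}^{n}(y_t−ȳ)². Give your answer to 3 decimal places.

0.324

Mean ȳ = (46.4 + 48.3 + 42.0 + 43.0 + 38.1 + 38.6 + 39.3 + 36.9 + 39.9 + 34.7)/10 = 40.7200
Numerator Σ_{t=1}^{8}(y_t−ȳ)(y_{t+2}−ȳ) = 52.3452
Denominator Σ(y_t−ȳ)² = 161.4360
r_2 = 52.3452 / 161.4360 = 0.324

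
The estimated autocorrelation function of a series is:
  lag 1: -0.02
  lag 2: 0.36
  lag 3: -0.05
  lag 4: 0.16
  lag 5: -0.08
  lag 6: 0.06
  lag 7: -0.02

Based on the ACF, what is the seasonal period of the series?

2

The largest autocorrelation is r_2 = 0.36, with a weaker echo at lag 4 (0.16); the remaining lags stay at or below 0.06.
The dominant spike at lag 2 indicates a seasonal period of 2.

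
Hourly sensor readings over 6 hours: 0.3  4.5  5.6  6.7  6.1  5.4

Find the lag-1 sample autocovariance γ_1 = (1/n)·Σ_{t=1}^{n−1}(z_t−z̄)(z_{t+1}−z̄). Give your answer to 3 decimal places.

Mean z̄ = (0.3 + 4.5 + 5.6 + 6.7 + 6.1 + 5.4)/6 = 4.7667
Σ_{t=1}^{5}(z_t−z̄)(z_{t+1}−z̄) = 6.0022
γ_1 = 6.0022 / 6 = 1.000

1.000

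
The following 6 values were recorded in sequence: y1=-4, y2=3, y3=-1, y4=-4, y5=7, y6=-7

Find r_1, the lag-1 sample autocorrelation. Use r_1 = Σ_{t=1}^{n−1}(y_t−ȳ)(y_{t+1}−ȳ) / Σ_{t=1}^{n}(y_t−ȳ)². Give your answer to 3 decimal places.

Mean ȳ = (-4 + 3 − 1 − 4 + 7 − 7)/6 = -1.0000
Deviations from mean: -3.0000, 4.0000, 0.0000, -3.0000, 8.0000, -6.0000
Σ(y_t−ȳ)(y_{t+1}−ȳ) = (-12.0000) + (0.0000) + (0.0000) + (-24.0000) + (-48.0000) = -84.0000
Denominator Σ(y_t−ȳ)² = 134.0000
r_1 = -84.0000 / 134.0000 = -0.627

-0.627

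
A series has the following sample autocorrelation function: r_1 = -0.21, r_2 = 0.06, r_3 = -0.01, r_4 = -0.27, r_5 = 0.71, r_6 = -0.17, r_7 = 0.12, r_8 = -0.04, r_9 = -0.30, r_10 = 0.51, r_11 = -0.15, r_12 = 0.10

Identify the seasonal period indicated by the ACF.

5

The largest autocorrelation is r_5 = 0.71, with a weaker echo at lag 10 (0.51); the remaining lags stay at or below 0.12.
The dominant spike at lag 5 indicates a seasonal period of 5.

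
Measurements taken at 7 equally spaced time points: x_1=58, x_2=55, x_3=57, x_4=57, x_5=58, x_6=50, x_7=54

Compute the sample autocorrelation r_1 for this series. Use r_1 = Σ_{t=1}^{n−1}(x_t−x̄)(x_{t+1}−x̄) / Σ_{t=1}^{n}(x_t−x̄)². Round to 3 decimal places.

Mean x̄ = (58 + 55 + 57 + 57 + 58 + 50 + 54)/7 = 55.5714
Numerator Σ_{t=1}^{6}(x_t−x̄)(x_{t+1}−x̄) = -1.4694
Denominator Σ(x_t−x̄)² = 49.7143
r_1 = -1.4694 / 49.7143 = -0.030

-0.030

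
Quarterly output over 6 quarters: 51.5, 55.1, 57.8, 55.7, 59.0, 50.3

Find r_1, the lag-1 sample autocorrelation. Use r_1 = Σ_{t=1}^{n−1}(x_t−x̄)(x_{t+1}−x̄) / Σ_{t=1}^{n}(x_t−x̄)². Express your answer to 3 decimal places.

Mean x̄ = (51.5 + 55.1 + 57.8 + 55.7 + 59.0 + 50.3)/6 = 54.9000
Numerator Σ_{t=1}^{5}(x_t−x̄)(x_{t+1}−x̄) = -13.3600
Denominator Σ(x_t−x̄)² = 58.6200
r_1 = -13.3600 / 58.6200 = -0.228

-0.228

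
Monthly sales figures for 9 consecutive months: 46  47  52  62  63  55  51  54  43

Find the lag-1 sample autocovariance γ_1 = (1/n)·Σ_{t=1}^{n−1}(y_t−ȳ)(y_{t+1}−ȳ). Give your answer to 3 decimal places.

15.398

Mean ȳ = (46 + 47 + 52 + 62 + 63 + 55 + 51 + 54 + 43)/9 = 52.5556
Σ_{t=1}^{8}(y_t−ȳ)(y_{t+1}−ȳ) = 138.5802
γ_1 = 138.5802 / 9 = 15.398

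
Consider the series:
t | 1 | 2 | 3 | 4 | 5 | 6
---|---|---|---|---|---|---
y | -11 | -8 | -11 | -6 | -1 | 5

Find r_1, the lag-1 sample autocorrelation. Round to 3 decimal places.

Mean ȳ = (-11 − 8 − 11 − 6 − 1 + 5)/6 = -5.3333
Numerator Σ_{t=1}^{5}(y_t−ȳ)(y_{t+1}−ȳ) = 75.8889
Denominator Σ(y_t−ȳ)² = 197.3333
r_1 = 75.8889 / 197.3333 = 0.385

0.385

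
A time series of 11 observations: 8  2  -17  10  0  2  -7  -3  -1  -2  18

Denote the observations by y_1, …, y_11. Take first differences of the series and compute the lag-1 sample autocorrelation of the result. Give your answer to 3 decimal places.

First differences Δy: -6, -19, 27, -10, 2, -9, 4, 2, -1, 20
Mean of differences = 1.0000
Numerator Σ(Δy_t−Δȳ)(Δy_{t+1}−Δȳ) = -754.0000
Denominator Σ(Δy_t−Δȳ)² = 1722.0000
r_1(Δy) = -754.0000 / 1722.0000 = -0.438

-0.438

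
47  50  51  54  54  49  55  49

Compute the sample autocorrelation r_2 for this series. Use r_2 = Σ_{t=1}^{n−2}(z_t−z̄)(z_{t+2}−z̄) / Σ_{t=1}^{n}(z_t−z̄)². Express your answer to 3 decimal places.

Mean z̄ = (47 + 50 + 51 + 54 + 54 + 49 + 55 + 49)/8 = 51.1250
Deviations from mean: -4.1250, -1.1250, -0.1250, 2.8750, 2.8750, -2.1250, 3.8750, -2.1250
Σ(z_t−z̄)(z_{t+2}−z̄) = (0.5156) + (-3.2344) + (-0.3594) + (-6.1094) + (11.1406) + (4.5156) = 6.4688
Denominator Σ(z_t−z̄)² = 58.8750
r_2 = 6.4688 / 58.8750 = 0.110

0.110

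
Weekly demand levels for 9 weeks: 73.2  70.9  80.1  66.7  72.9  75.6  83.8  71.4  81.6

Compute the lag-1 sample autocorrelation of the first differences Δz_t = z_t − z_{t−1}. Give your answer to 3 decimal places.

First differences Δz: -2.3, 9.2, -13.4, 6.2, 2.7, 8.2, -12.4, 10.2
Mean of differences = 1.0500
Numerator Σ(Δz_t−Δz̄)(Δz_{t+1}−Δz̄) = -418.4275
Denominator Σ(Δz_t−Δz̄)² = 631.4400
r_1(Δz) = -418.4275 / 631.4400 = -0.663

-0.663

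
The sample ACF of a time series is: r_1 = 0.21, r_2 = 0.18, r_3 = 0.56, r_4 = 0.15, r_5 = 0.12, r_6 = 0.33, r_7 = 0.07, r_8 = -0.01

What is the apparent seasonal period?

3

The largest autocorrelation is r_3 = 0.56, with a weaker echo at lag 6 (0.33); the remaining lags stay at or below 0.21.
The dominant spike at lag 3 indicates a seasonal period of 3.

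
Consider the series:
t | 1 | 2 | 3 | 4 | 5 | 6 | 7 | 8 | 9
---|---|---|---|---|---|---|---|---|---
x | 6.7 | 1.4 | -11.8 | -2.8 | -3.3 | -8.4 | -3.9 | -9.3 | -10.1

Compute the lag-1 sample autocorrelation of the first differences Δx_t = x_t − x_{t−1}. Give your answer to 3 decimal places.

First differences Δx: -5.3, -13.2, 9.0, -0.5, -5.1, 4.5, -5.4, -0.8
Mean of differences = -2.1000
Numerator Σ(Δx_t−Δx̄)(Δx_{t+1}−Δx̄) = -120.6000
Denominator Σ(Δx_t−Δx̄)² = 324.3600
r_1(Δx) = -120.6000 / 324.3600 = -0.372

-0.372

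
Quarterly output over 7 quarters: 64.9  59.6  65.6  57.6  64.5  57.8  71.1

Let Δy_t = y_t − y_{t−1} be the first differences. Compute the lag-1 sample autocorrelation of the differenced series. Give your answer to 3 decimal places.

-0.689

First differences Δy: -5.3, 6.0, -8.0, 6.9, -6.7, 13.3
Mean of differences = 1.0333
Numerator Σ(Δy_t−Δȳ)(Δy_{t+1}−Δȳ) = -269.5478
Denominator Σ(Δy_t−Δȳ)² = 391.0733
r_1(Δy) = -269.5478 / 391.0733 = -0.689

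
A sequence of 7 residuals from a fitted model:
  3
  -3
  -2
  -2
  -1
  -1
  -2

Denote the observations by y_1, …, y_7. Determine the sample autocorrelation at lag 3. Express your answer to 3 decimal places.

Mean ȳ = (3 − 3 − 2 − 2 − 1 − 1 − 2)/7 = -1.1429
Deviations from mean: 4.1429, -1.8571, -0.8571, -0.8571, 0.1429, 0.1429, -0.8571
Numerator Σ_{t=1}^{4}(y_t−ȳ)(y_{t+3}−ȳ) = -3.2041
Denominator Σ(y_t−ȳ)² = 22.8571
r_3 = -3.2041 / 22.8571 = -0.140

-0.140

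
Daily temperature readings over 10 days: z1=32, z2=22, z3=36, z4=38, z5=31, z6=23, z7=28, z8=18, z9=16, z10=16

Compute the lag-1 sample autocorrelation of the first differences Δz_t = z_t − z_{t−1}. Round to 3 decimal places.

-0.300

First differences Δz: -10, 14, 2, -7, -8, 5, -10, -2, 0
Mean of differences = -1.7778
Numerator Σ(Δz_t−Δz̄)(Δz_{t+1}−Δz̄) = -153.8272
Denominator Σ(Δz_t−Δz̄)² = 513.5556
r_1(Δz) = -153.8272 / 513.5556 = -0.300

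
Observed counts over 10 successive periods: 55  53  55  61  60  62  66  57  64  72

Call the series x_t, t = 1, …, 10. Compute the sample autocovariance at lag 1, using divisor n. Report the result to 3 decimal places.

Mean x̄ = (55 + 53 + 55 + 61 + 60 + 62 + 66 + 57 + 64 + 72)/10 = 60.5000
Σ_{t=1}^{9}(x_t−x̄)(x_{t+1}−x̄) = 95.7500
γ_1 = 95.7500 / 10 = 9.575

9.575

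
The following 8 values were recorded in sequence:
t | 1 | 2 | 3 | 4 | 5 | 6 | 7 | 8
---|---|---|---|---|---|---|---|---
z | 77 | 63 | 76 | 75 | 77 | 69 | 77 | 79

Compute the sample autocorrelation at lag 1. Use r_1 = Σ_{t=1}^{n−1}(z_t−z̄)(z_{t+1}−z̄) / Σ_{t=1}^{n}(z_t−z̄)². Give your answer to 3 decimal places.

-0.316

Mean z̄ = (77 + 63 + 76 + 75 + 77 + 69 + 77 + 79)/8 = 74.1250
Numerator Σ_{t=1}^{7}(z_t−z̄)(z_{t+1}−z̄) = -64.1406
Denominator Σ(z_t−z̄)² = 202.8750
r_1 = -64.1406 / 202.8750 = -0.316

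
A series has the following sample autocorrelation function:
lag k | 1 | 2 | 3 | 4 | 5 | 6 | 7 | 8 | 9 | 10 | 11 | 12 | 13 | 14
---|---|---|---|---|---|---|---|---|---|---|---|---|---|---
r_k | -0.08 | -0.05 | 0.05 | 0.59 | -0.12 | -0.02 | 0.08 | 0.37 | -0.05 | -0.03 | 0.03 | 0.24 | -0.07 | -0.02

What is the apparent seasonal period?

4

The largest autocorrelation is r_4 = 0.59, with weaker echoes at lags 8 (0.37) and 12 (0.24); the remaining lags stay at or below 0.08.
The dominant spike at lag 4 indicates a seasonal period of 4.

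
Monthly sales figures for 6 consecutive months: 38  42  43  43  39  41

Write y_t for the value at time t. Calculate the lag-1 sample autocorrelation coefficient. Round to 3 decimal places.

Mean ȳ = (38 + 42 + 43 + 43 + 39 + 41)/6 = 41.0000
Deviations from mean: -3.0000, 1.0000, 2.0000, 2.0000, -2.0000, 0.0000
Σ(y_t−ȳ)(y_{t+1}−ȳ) = (-3.0000) + (2.0000) + (4.0000) + (-4.0000) + (0.0000) = -1.0000
Denominator Σ(y_t−ȳ)² = 22.0000
r_1 = -1.0000 / 22.0000 = -0.045

-0.045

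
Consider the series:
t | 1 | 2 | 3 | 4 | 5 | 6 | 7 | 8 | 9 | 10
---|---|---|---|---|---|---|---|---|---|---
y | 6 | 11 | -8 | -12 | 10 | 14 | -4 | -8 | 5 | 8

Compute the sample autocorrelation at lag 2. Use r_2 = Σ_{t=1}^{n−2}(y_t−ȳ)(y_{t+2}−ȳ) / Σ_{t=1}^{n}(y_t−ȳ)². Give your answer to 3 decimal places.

-0.839

Mean ȳ = (6 + 11 − 8 − 12 + 10 + 14 − 4 − 8 + 5 + 8)/10 = 2.2000
Numerator Σ_{t=1}^{8}(y_t−ȳ)(y_{t+2}−ȳ) = -656.0800
Denominator Σ(y_t−ȳ)² = 781.6000
r_2 = -656.0800 / 781.6000 = -0.839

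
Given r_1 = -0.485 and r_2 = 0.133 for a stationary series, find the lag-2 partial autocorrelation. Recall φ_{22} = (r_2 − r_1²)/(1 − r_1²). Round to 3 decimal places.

-0.134

φ_{22} = (r_2 − r_1²) / (1 − r_1²)
r_1² = (-0.485)² = 0.235225
Numerator = 0.133 − 0.2352 = -0.1022; denominator = 1 − 0.2352 = 0.7648
φ_{22} = -0.1022 / 0.7648 = -0.134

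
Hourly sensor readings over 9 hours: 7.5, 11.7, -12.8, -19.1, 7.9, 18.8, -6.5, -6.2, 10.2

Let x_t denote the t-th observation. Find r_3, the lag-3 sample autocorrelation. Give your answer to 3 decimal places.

Mean x̄ = (7.5 + 11.7 − 12.8 − 19.1 + 7.9 + 18.8 − 6.5 − 6.2 + 10.2)/9 = 1.2778
Numerator Σ_{t=1}^{6}(x_t−x̄)(x_{t+3}−x̄) = -39.1393
Denominator Σ(x_t−x̄)² = 1307.6756
r_3 = -39.1393 / 1307.6756 = -0.030

-0.030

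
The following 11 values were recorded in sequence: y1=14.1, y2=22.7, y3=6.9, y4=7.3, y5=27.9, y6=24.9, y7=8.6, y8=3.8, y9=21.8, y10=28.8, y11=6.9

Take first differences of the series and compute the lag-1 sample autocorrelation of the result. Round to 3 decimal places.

First differences Δy: 8.6, -15.8, 0.4, 20.6, -3.0, -16.3, -4.8, 18.0, 7.0, -21.9
Mean of differences = -0.7200
Numerator Σ(Δy_t−Δȳ)(Δy_{t+1}−Δȳ) = -178.4464
Denominator Σ(Δy_t−Δȳ)² = 1893.2760
r_1(Δy) = -178.4464 / 1893.2760 = -0.094

-0.094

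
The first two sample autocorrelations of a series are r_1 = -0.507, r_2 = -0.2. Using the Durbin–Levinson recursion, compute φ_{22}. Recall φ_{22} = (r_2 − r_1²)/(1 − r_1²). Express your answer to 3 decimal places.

φ_{22} = (r_2 − r_1²) / (1 − r_1²)
r_1² = (-0.507)² = 0.257049
Numerator = -0.2 − 0.2570 = -0.4570; denominator = 1 − 0.2570 = 0.7430
φ_{22} = -0.4570 / 0.7430 = -0.615

-0.615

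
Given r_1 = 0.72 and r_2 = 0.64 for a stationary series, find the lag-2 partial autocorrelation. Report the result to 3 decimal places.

0.252

φ_{22} = (r_2 − r_1²) / (1 − r_1²)
r_1² = (0.72)² = 0.5184
Numerator = 0.64 − 0.5184 = 0.1216; denominator = 1 − 0.5184 = 0.4816
φ_{22} = 0.1216 / 0.4816 = 0.252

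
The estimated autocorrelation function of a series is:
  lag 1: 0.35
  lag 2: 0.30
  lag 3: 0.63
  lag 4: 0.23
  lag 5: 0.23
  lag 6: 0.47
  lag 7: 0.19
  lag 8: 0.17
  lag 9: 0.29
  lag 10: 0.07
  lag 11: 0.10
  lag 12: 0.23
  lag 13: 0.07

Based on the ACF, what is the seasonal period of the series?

3

The largest autocorrelation is r_3 = 0.63, with a weaker echo at lag 6 (0.47); the remaining lags stay at or below 0.35. The elevated value at lag 1 (0.35), dropping to 0.30 at lag 2, reflects decaying short-term dependence rather than seasonality.
The dominant spike at lag 3 indicates a seasonal period of 3.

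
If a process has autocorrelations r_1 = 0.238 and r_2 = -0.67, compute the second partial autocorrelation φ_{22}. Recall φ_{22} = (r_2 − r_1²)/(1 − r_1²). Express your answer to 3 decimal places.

-0.770

φ_{22} = (r_2 − r_1²) / (1 − r_1²)
r_1² = (0.238)² = 0.056644
Numerator = -0.67 − 0.0566 = -0.7266; denominator = 1 − 0.0566 = 0.9434
φ_{22} = -0.7266 / 0.9434 = -0.770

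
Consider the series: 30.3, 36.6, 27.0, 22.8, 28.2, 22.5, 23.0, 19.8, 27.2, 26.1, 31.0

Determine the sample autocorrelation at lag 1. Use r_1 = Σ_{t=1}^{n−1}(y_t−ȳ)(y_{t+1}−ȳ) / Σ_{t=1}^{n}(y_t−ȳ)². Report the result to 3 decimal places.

Mean ȳ = (30.3 + 36.6 + 27.0 + 22.8 + 28.2 + 22.5 + 23.0 + 19.8 + 27.2 + 26.1 + 31.0)/11 = 26.7727
Numerator Σ_{t=1}^{10}(y_t−ȳ)(y_{t+1}−ȳ) = 60.5411
Denominator Σ(y_t−ȳ)² = 226.5018
r_1 = 60.5411 / 226.5018 = 0.267

0.267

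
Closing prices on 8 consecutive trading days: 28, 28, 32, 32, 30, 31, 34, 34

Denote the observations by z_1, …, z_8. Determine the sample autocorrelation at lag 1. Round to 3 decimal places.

0.382

Mean z̄ = (28 + 28 + 32 + 32 + 30 + 31 + 34 + 34)/8 = 31.1250
Σ(z_t−z̄)(z_{t+1}−z̄) = (9.7656) + (-2.7344) + (0.7656) + (-0.9844) + (0.1406) + (-0.3594) + (8.2656) = 14.8594
Denominator Σ(z_t−z̄)² = 38.8750
r_1 = 14.8594 / 38.8750 = 0.382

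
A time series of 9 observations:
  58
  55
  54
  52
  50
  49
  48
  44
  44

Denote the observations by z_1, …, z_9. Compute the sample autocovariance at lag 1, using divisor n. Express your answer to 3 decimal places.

Mean z̄ = (58 + 55 + 54 + 52 + 50 + 49 + 48 + 44 + 44)/9 = 50.4444
Σ_{t=1}^{8}(z_t−z̄)(z_{t+1}−z̄) = 116.9136
γ_1 = 116.9136 / 9 = 12.990

12.990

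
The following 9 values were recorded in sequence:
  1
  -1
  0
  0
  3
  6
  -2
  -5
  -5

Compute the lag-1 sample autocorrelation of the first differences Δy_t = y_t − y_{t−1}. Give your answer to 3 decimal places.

First differences Δy: -2, 1, 0, 3, 3, -8, -3, 0
Mean of differences = -0.7500
Numerator Σ(Δy_t−Δȳ)(Δy_{t+1}−Δȳ) = 3.4375
Denominator Σ(Δy_t−Δȳ)² = 91.5000
r_1(Δy) = 3.4375 / 91.5000 = 0.038

0.038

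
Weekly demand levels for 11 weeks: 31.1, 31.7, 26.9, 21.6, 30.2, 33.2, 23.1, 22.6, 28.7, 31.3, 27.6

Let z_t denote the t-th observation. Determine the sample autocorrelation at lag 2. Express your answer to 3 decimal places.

Mean z̄ = (31.1 + 31.7 + 26.9 + 21.6 + 30.2 + 33.2 + 23.1 + 22.6 + 28.7 + 31.3 + 27.6)/11 = 28.0000
Numerator Σ_{t=1}^{9}(z_t−z̄)(z_{t+2}−z̄) = -123.1800
Denominator Σ(z_t−z̄)² = 162.0600
r_2 = -123.1800 / 162.0600 = -0.760

-0.760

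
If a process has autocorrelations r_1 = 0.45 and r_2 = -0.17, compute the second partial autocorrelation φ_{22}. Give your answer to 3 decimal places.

φ_{22} = (r_2 − r_1²) / (1 − r_1²)
r_1² = (0.45)² = 0.2025
Numerator = -0.17 − 0.2025 = -0.3725; denominator = 1 − 0.2025 = 0.7975
φ_{22} = -0.3725 / 0.7975 = -0.467

-0.467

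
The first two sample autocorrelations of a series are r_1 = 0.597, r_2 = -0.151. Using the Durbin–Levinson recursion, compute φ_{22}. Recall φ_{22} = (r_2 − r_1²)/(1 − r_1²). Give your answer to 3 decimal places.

φ_{22} = (r_2 − r_1²) / (1 − r_1²)
r_1² = (0.597)² = 0.356409
Numerator = -0.151 − 0.3564 = -0.5074; denominator = 1 − 0.3564 = 0.6436
φ_{22} = -0.5074 / 0.6436 = -0.788

-0.788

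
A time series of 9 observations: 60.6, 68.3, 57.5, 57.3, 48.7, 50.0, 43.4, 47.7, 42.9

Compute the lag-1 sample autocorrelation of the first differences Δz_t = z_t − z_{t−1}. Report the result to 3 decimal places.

First differences Δz: 7.7, -10.8, -0.2, -8.6, 1.3, -6.6, 4.3, -4.8
Mean of differences = -2.2125
Numerator Σ(Δz_t−Δz̄)(Δz_{t+1}−Δz̄) = -198.5327
Denominator Σ(Δz_t−Δz̄)² = 297.5488
r_1(Δz) = -198.5327 / 297.5488 = -0.667

-0.667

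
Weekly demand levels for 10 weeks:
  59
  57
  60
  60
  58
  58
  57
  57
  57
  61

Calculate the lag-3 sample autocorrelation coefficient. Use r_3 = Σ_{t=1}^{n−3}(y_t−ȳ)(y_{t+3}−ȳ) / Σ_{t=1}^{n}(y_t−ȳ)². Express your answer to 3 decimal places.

Mean ȳ = (59 + 57 + 60 + 60 + 58 + 58 + 57 + 57 + 57 + 61)/10 = 58.4000
Σ(y_t−ȳ)(y_{t+3}−ȳ) = (0.9600) + (0.5600) + (-0.6400) + (-2.2400) + (0.5600) + (0.5600) + (-3.6400) = -3.8800
Denominator Σ(y_t−ȳ)² = 20.4000
r_3 = -3.8800 / 20.4000 = -0.190

-0.190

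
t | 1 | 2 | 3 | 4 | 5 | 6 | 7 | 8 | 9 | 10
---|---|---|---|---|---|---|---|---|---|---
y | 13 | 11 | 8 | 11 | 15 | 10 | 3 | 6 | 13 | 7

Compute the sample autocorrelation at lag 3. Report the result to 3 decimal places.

Mean ȳ = (13 + 11 + 8 + 11 + 15 + 10 + 3 + 6 + 13 + 7)/10 = 9.7000
Numerator Σ_{t=1}^{7}(y_t−ȳ)(y_{t+3}−ȳ) = 1.4300
Denominator Σ(y_t−ȳ)² = 122.1000
r_3 = 1.4300 / 122.1000 = 0.012

0.012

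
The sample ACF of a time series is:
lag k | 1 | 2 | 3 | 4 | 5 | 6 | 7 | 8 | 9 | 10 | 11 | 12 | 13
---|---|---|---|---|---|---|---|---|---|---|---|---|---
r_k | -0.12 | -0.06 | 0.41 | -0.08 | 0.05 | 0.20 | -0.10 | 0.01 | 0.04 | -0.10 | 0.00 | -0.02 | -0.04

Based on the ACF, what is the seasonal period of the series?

The largest autocorrelation is r_3 = 0.41, with a weaker echo at lag 6 (0.20); the remaining lags stay at or below 0.05.
The dominant spike at lag 3 indicates a seasonal period of 3.

3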